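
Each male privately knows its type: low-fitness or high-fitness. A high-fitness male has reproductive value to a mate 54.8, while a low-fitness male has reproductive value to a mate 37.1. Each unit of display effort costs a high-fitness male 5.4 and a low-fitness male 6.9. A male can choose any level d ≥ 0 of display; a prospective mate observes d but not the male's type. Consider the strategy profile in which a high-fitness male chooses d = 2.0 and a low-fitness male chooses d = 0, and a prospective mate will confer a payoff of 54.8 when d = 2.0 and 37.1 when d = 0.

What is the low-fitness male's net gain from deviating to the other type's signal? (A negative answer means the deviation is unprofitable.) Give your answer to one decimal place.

3.9

Playing d = 0 the low-fitness male receives 37.1.
Deviating to d = 2.0 brings payment 54.8 at cost 6.9 × 2.0 = 13.8, netting 41.
Gain from deviating: 41 − 37.1 = 3.9.
The gain is positive, so the low-fitness type's incentive-compatibility constraint is violated — this profile is not a separating equilibrium.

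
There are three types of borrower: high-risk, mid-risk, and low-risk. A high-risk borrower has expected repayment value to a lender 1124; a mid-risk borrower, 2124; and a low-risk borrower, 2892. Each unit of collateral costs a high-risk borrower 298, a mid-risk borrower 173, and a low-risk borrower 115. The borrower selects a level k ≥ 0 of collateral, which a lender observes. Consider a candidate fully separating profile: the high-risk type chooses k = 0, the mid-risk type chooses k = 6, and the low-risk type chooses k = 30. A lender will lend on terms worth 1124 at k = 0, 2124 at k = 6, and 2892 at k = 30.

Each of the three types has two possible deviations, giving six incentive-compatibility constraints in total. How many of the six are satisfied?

Low-risk (own payoff 2892 − 115×30 = -558): to k=0 gives 1124 → profitable ✗; to k=6 gives 2124 − 115×6 = 1434 → profitable ✗.
High-risk (own payoff 1124): to k=6 gives 2124 − 298×6 = 336 → no gain ✓; to k=30 gives 2892 − 298×30 = -6048 → no gain ✓.
Mid-risk (own payoff 2124 − 173×6 = 1086): to k=0 gives 1124 → profitable ✗; to k=30 gives 2892 − 173×30 = -2298 → no gain ✓.
3 of the 6 constraints hold; not an equilibrium.

3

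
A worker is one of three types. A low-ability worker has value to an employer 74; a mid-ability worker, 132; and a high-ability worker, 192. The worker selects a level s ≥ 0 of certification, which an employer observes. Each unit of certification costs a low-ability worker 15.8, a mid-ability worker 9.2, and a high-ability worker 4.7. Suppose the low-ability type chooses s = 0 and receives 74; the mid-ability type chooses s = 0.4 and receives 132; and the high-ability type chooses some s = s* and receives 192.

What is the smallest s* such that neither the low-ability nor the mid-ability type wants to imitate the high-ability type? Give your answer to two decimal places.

7.47

Low-ability type (on-path payoff 74) won't mimic when 74 ≥ 192 − 15.8·s*, i.e. s* ≥ 7.47.
Mid-ability type (on-path payoff 132 − 9.2×0.4 = 128.32) won't mimic when 128.32 ≥ 192 − 9.2·s*, i.e. s* ≥ 6.92.
Both must hold, so s* = max(7.47, 6.92) = 7.47. The low-ability type's constraint binds.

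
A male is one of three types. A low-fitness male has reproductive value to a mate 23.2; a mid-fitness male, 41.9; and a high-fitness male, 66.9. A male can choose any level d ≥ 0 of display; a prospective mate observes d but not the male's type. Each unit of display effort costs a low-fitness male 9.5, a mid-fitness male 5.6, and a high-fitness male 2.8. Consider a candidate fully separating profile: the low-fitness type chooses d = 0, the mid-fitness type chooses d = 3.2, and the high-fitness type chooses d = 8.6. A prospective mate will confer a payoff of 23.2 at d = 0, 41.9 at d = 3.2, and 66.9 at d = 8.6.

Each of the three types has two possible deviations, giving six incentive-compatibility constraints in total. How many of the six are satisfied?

6

High-fitness (own payoff 66.9 − 2.8×8.6 = 42.82): to d=0 gives 23.2 → no gain ✓; to d=3.2 gives 41.9 − 2.8×3.2 = 32.94 → no gain ✓.
Low-fitness (own payoff 23.2): to d=3.2 gives 41.9 − 9.5×3.2 = 11.5 → no gain ✓; to d=8.6 gives 66.9 − 9.5×8.6 = -14.8 → no gain ✓.
Mid-fitness (own payoff 41.9 − 5.6×3.2 = 23.98): to d=0 gives 23.2 → no gain ✓; to d=8.6 gives 66.9 − 5.6×8.6 = 18.74 → no gain ✓.
6 of the 6 constraints hold; this profile is a separating equilibrium.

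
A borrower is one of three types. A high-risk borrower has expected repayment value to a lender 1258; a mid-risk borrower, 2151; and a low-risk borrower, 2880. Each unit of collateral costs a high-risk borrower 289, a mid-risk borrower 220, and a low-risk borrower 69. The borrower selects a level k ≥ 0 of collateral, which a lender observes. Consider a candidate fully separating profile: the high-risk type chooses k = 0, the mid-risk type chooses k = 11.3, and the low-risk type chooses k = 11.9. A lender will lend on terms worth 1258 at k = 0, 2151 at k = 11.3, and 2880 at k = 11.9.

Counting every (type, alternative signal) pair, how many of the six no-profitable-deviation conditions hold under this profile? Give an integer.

4

High-risk (own payoff 1258): to k=11.3 gives 2151 − 289×11.3 = -1114.7 → no gain ✓; to k=11.9 gives 2880 − 289×11.9 = -559.1 → no gain ✓.
Mid-risk (own payoff 2151 − 220×11.3 = -335): to k=0 gives 1258 → profitable ✗; to k=11.9 gives 2880 − 220×11.9 = 262 → profitable ✗.
Low-risk (own payoff 2880 − 69×11.9 = 2058.9): to k=0 gives 1258 → no gain ✓; to k=11.3 gives 2151 − 69×11.3 = 1371.3 → no gain ✓.
4 of the 6 constraints hold; not an equilibrium.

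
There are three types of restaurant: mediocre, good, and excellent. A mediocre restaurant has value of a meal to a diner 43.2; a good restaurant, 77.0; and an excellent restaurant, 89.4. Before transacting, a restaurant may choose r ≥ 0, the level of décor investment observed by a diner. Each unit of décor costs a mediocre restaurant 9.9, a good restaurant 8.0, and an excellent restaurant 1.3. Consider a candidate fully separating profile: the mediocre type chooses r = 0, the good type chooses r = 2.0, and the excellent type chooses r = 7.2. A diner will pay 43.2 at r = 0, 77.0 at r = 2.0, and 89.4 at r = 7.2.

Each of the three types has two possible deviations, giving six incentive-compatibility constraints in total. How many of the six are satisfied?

5

Mediocre (own payoff 43.2): to r=2.0 gives 77.0 − 9.9×2.0 = 57.2 → profitable ✗; to r=7.2 gives 89.4 − 9.9×7.2 = 18.12 → no gain ✓.
Excellent (own payoff 89.4 − 1.3×7.2 = 80.04): to r=0 gives 43.2 → no gain ✓; to r=2.0 gives 77.0 − 1.3×2.0 = 74.4 → no gain ✓.
Good (own payoff 77.0 − 8.0×2.0 = 61): to r=0 gives 43.2 → no gain ✓; to r=7.2 gives 89.4 − 8.0×7.2 = 31.8 → no gain ✓.
5 of the 6 constraints hold; not an equilibrium.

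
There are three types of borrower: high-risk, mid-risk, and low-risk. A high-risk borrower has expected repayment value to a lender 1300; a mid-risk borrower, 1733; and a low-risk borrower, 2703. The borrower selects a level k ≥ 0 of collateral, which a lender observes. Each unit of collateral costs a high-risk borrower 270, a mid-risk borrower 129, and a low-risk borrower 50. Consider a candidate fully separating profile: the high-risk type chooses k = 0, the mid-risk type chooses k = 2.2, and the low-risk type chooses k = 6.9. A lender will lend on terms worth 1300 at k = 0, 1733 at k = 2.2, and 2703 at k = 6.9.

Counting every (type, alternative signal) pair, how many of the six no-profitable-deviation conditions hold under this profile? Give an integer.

High-risk (own payoff 1300): to k=2.2 gives 1733 − 270×2.2 = 1139 → no gain ✓; to k=6.9 gives 2703 − 270×6.9 = 840 → no gain ✓.
Low-risk (own payoff 2703 − 50×6.9 = 2358): to k=0 gives 1300 → no gain ✓; to k=2.2 gives 1733 − 50×2.2 = 1623 → no gain ✓.
Mid-risk (own payoff 1733 − 129×2.2 = 1449.2): to k=0 gives 1300 → no gain ✓; to k=6.9 gives 2703 − 129×6.9 = 1812.9 → profitable ✗.
5 of the 6 constraints hold; not an equilibrium.

5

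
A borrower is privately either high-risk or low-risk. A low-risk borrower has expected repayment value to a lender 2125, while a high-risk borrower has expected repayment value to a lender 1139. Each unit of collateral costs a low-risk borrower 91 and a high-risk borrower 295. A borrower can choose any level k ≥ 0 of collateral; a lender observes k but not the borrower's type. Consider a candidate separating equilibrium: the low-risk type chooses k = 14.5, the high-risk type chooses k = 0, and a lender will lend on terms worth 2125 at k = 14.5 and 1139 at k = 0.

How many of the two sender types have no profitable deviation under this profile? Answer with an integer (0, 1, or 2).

1

High-risk type: stay at 0 → 1139; mimic → 2125 − 295 × 14.5 = -2152.5. IC holds (1139 ≥ -2152.5).
Low-risk type: signal → 2125 − 91 × 14.5 = 805.5; deviate to 0 → 1139. IC fails (805.5 < 1139).
1 of 2 constraints hold, so this profile is not an equilibrium.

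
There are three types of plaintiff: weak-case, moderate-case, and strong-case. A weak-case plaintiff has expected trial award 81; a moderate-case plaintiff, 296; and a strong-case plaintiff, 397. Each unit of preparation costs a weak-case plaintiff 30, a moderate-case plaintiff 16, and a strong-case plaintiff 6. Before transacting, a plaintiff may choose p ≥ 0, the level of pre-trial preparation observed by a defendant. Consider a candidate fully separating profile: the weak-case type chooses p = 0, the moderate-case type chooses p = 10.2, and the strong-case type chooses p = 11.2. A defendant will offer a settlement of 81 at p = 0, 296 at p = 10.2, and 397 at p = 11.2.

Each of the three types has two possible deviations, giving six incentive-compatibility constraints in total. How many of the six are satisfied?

5

Strong-case (own payoff 397 − 6×11.2 = 329.8): to p=0 gives 81 → no gain ✓; to p=10.2 gives 296 − 6×10.2 = 234.8 → no gain ✓.
Moderate-case (own payoff 296 − 16×10.2 = 132.8): to p=0 gives 81 → no gain ✓; to p=11.2 gives 397 − 16×11.2 = 217.8 → profitable ✗.
Weak-case (own payoff 81): to p=10.2 gives 296 − 30×10.2 = -10 → no gain ✓; to p=11.2 gives 397 − 30×11.2 = 61 → no gain ✓.
5 of the 6 constraints hold; not an equilibrium.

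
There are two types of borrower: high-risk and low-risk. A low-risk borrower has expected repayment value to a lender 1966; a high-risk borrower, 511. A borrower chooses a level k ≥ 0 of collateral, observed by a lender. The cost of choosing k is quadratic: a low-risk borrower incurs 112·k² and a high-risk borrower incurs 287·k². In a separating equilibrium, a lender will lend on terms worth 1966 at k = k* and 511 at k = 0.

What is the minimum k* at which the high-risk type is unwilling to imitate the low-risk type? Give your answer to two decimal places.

2.25

The high-risk type at k = 0 receives 511; imitating at k* yields 1966 − 287·k*².
Indifference: 511 = 1966 − 287·k*², so k*² = (1966 − 511) / 287 ≈ 5.0697.
k* = √5.0697 ≈ 2.25.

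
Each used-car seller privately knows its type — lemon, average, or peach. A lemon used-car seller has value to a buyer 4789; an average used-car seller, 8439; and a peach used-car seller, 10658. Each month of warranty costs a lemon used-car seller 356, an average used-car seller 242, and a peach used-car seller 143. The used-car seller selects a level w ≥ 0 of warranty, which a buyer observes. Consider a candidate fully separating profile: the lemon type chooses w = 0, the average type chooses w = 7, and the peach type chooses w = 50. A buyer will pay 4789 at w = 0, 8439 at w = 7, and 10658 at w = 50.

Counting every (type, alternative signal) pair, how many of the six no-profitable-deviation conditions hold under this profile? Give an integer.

3

Lemon (own payoff 4789): to w=7 gives 8439 − 356×7 = 5947 → profitable ✗; to w=50 gives 10658 − 356×50 = -7142 → no gain ✓.
Peach (own payoff 10658 − 143×50 = 3508): to w=0 gives 4789 → profitable ✗; to w=7 gives 8439 − 143×7 = 7438 → profitable ✗.
Average (own payoff 8439 − 242×7 = 6745): to w=0 gives 4789 → no gain ✓; to w=50 gives 10658 − 242×50 = -1442 → no gain ✓.
3 of the 6 constraints hold; not an equilibrium.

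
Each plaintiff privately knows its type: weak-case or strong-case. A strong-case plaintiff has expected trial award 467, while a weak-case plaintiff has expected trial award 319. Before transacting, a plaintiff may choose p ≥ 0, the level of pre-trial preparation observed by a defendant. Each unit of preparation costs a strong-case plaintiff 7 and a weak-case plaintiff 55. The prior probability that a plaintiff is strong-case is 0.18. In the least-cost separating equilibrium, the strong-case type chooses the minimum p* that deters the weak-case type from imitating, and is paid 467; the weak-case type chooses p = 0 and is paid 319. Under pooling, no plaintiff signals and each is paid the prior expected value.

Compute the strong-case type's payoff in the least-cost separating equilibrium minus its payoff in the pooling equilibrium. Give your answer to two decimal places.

Least-cost separating signal: p* solves 319 = 467 − 55·p*, so p* = (467 − 319)/55 ≈ 2.6909.
Strong-case type's separating payoff: 467 − 7 × p* = 467 − 7 × (467 − 319)/55 = 467 − 1036/55 ≈ 448.1636.
Pooling payoff: 0.18 × 467 + 0.82 × 319 = 345.64.
Difference: 448.1636 − 345.64 = 102.5236, i.e. 102.52 to two decimal places.
The strong-case type prefers to separate.

102.52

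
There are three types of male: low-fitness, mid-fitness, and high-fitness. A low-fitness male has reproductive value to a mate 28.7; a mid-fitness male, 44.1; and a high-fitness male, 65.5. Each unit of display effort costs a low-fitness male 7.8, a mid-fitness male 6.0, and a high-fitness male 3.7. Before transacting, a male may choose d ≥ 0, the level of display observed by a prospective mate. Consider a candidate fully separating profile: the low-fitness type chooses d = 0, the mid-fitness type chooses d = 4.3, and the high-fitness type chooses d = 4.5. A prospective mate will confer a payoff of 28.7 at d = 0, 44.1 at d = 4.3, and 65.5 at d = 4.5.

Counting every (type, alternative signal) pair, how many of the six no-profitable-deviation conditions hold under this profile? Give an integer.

3

Low-fitness (own payoff 28.7): to d=4.3 gives 44.1 − 7.8×4.3 = 10.56 → no gain ✓; to d=4.5 gives 65.5 − 7.8×4.5 = 30.4 → profitable ✗.
High-fitness (own payoff 65.5 − 3.7×4.5 = 48.85): to d=0 gives 28.7 → no gain ✓; to d=4.3 gives 44.1 − 3.7×4.3 = 28.19 → no gain ✓.
Mid-fitness (own payoff 44.1 − 6.0×4.3 = 18.3): to d=0 gives 28.7 → profitable ✗; to d=4.5 gives 65.5 − 6.0×4.5 = 38.5 → profitable ✗.
3 of the 6 constraints hold; not an equilibrium.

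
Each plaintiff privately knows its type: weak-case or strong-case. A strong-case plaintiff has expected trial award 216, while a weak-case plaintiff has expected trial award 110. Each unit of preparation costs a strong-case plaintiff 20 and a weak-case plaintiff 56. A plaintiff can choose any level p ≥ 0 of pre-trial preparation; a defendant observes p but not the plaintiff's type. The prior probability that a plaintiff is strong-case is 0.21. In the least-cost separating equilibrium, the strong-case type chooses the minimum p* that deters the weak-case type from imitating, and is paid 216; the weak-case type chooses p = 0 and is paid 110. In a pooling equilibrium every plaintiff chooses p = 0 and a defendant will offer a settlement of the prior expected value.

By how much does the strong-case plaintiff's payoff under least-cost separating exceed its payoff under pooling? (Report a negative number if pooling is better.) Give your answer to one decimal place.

45.9

Least-cost separating signal: p* solves 110 = 216 − 56·p*, so p* = (216 − 110)/56 ≈ 1.8929.
Strong-case type's separating payoff: 216 − 20 × p* = 216 − 20 × (216 − 110)/56 = 216 − 2120/56 ≈ 178.143.
Pooling payoff: 0.21 × 216 + 0.79 × 110 = 132.26.
Difference: 178.143 − 132.26 = 45.883, i.e. 45.9 to one decimal place.
The strong-case type prefers to separate.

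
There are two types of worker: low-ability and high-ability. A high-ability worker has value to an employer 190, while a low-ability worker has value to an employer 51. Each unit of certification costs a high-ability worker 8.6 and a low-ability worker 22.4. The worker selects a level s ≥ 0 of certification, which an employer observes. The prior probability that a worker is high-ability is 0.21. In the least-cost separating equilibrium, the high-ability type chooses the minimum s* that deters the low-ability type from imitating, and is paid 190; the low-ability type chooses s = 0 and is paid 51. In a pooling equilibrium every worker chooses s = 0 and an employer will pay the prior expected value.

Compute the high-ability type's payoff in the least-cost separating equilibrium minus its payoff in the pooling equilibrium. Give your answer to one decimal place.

56.4

Least-cost separating signal: s* solves 51 = 190 − 22.4·s*, so s* = (190 − 51)/22.4 ≈ 6.2054.
High-ability type's separating payoff: 190 − 8.6 × s* = 190 − 8.6 × (190 − 51)/22.4 = 190 − 1195.4/22.4 ≈ 136.634.
Pooling payoff: 0.21 × 190 + 0.79 × 51 = 80.19.
Difference: 136.634 − 80.19 = 56.444, i.e. 56.4 to one decimal place.
The high-ability type prefers to separate.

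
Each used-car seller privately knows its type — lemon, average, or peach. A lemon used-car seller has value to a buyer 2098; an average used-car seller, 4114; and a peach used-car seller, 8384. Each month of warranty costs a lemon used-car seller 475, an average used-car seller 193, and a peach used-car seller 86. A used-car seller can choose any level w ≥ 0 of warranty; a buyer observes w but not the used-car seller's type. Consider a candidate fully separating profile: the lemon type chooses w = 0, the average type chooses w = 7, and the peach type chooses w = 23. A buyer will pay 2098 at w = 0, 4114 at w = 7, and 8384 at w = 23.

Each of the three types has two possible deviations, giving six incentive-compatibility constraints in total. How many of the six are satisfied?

5

Average (own payoff 4114 − 193×7 = 2763): to w=0 gives 2098 → no gain ✓; to w=23 gives 8384 − 193×23 = 3945 → profitable ✗.
Peach (own payoff 8384 − 86×23 = 6406): to w=0 gives 2098 → no gain ✓; to w=7 gives 4114 − 86×7 = 3512 → no gain ✓.
Lemon (own payoff 2098): to w=7 gives 4114 − 475×7 = 789 → no gain ✓; to w=23 gives 8384 − 475×23 = -2541 → no gain ✓.
5 of the 6 constraints hold; not an equilibrium.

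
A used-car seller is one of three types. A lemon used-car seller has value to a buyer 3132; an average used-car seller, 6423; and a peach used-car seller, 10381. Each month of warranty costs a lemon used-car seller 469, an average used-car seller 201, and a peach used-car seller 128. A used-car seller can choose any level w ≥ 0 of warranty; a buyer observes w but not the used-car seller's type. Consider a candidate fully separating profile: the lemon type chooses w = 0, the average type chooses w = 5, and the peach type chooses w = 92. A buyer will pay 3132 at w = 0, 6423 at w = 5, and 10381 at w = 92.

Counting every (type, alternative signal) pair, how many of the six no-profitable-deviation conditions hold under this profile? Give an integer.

3

Average (own payoff 6423 − 201×5 = 5418): to w=0 gives 3132 → no gain ✓; to w=92 gives 10381 − 201×92 = -8111 → no gain ✓.
Peach (own payoff 10381 − 128×92 = -1395): to w=0 gives 3132 → profitable ✗; to w=5 gives 6423 − 128×5 = 5783 → profitable ✗.
Lemon (own payoff 3132): to w=5 gives 6423 − 469×5 = 4078 → profitable ✗; to w=92 gives 10381 − 469×92 = -32767 → no gain ✓.
3 of the 6 constraints hold; not an equilibrium.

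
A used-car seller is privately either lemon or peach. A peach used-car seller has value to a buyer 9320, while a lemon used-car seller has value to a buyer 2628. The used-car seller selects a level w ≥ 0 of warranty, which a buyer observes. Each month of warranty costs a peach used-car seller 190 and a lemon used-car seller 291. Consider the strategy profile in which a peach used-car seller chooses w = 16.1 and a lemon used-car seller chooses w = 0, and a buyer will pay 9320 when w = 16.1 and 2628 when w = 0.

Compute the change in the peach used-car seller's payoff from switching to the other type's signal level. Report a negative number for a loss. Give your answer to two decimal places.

-3633.00

Playing w = 16.1 the peach used-car seller receives 9320 − 190 × 16.1 = 6261.
Deviating to w = 0 yields 2628 instead.
Gain from deviating: 2628 − 6261 = -3633.00.
The gain is negative, so the peach type's incentive-compatibility constraint is satisfied.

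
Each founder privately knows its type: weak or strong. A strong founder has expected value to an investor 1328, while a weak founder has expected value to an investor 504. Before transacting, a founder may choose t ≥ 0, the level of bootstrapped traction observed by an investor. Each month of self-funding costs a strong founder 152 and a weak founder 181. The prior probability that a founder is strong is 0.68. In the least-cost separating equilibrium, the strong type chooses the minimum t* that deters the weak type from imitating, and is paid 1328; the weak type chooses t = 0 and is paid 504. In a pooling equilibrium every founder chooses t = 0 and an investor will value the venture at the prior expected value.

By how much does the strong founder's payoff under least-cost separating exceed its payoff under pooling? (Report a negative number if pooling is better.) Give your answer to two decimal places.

Least-cost separating signal: t* solves 504 = 1328 − 181·t*, so t* = (1328 − 504)/181 ≈ 4.5525.
Strong type's separating payoff: 1328 − 152 × t* = 1328 − 152 × (1328 − 504)/181 = 1328 − 125248/181 ≈ 636.0221.
Pooling payoff: 0.68 × 1328 + 0.32 × 504 = 1064.32.
Difference: 636.0221 − 1064.32 = -428.2979, i.e. -428.30 to two decimal places.
The strong type would prefer the pooling outcome.

-428.30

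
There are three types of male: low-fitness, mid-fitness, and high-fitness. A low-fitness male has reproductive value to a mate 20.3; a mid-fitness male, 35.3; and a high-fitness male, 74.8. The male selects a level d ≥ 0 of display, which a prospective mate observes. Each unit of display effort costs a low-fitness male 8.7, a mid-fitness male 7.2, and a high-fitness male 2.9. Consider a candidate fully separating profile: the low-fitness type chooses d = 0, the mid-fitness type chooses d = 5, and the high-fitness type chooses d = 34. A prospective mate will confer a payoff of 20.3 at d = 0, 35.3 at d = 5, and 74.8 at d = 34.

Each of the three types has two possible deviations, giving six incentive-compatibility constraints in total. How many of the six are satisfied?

3

Low-fitness (own payoff 20.3): to d=5 gives 35.3 − 8.7×5 = -8.2 → no gain ✓; to d=34 gives 74.8 − 8.7×34 = -221 → no gain ✓.
Mid-fitness (own payoff 35.3 − 7.2×5 = -0.7): to d=0 gives 20.3 → profitable ✗; to d=34 gives 74.8 − 7.2×34 = -170 → no gain ✓.
High-fitness (own payoff 74.8 − 2.9×34 = -23.8): to d=0 gives 20.3 → profitable ✗; to d=5 gives 35.3 − 2.9×5 = 20.8 → profitable ✗.
3 of the 6 constraints hold; not an equilibrium.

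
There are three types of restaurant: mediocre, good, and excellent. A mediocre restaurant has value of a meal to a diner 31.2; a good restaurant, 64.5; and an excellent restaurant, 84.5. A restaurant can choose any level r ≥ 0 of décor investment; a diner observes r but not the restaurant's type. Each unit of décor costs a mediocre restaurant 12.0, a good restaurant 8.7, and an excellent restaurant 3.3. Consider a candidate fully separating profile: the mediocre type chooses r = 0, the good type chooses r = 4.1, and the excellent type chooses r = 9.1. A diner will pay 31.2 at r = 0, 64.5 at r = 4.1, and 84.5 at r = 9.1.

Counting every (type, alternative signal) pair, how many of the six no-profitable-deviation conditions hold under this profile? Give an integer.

Excellent (own payoff 84.5 − 3.3×9.1 = 54.47): to r=0 gives 31.2 → no gain ✓; to r=4.1 gives 64.5 − 3.3×4.1 = 50.97 → no gain ✓.
Good (own payoff 64.5 − 8.7×4.1 = 28.83): to r=0 gives 31.2 → profitable ✗; to r=9.1 gives 84.5 − 8.7×9.1 = 5.33 → no gain ✓.
Mediocre (own payoff 31.2): to r=4.1 gives 64.5 − 12.0×4.1 = 15.3 → no gain ✓; to r=9.1 gives 84.5 − 12.0×9.1 = -24.7 → no gain ✓.
5 of the 6 constraints hold; not an equilibrium.

5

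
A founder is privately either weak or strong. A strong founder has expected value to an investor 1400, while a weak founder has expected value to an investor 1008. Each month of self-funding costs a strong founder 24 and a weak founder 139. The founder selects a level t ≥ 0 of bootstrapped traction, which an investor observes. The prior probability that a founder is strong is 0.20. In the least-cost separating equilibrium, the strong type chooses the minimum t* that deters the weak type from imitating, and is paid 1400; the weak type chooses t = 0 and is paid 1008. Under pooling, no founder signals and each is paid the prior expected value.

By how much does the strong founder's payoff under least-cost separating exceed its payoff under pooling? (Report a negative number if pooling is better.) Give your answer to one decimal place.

Least-cost separating signal: t* solves 1008 = 1400 − 139·t*, so t* = (1400 − 1008)/139 ≈ 2.8201.
Strong type's separating payoff: 1400 − 24 × t* = 1400 − 24 × (1400 − 1008)/139 = 1400 − 9408/139 ≈ 1332.317.
Pooling payoff: 0.20 × 1400 + 0.80 × 1008 = 1086.4.
Difference: 1332.317 − 1086.4 = 245.917, i.e. 245.9 to one decimal place.
The strong type prefers to separate.

245.9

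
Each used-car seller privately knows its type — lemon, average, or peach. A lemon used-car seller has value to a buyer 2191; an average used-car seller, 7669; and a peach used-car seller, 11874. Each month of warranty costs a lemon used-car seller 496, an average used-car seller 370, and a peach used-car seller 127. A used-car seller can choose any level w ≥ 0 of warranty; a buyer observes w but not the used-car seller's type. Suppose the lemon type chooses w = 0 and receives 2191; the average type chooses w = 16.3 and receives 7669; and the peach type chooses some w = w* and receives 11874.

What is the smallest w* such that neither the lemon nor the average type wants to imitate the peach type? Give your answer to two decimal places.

Average type (on-path payoff 7669 − 370×16.3 = 1638) won't mimic when 1638 ≥ 11874 − 370·w*, i.e. w* ≥ 27.66.
Lemon type (on-path payoff 2191) won't mimic when 2191 ≥ 11874 − 496·w*, i.e. w* ≥ 19.52.
Both must hold, so w* = max(19.52, 27.66) = 27.66. The average type's constraint binds.

27.66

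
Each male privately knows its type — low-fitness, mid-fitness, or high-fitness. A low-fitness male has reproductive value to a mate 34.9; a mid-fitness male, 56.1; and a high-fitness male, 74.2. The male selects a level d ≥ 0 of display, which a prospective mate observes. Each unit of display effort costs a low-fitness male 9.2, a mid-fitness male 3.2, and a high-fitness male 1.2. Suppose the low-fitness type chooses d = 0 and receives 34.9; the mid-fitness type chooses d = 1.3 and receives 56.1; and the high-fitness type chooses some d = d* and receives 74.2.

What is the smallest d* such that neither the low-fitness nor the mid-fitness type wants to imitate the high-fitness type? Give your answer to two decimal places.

6.96

Mid-fitness type (on-path payoff 56.1 − 3.2×1.3 = 51.94) won't mimic when 51.94 ≥ 74.2 − 3.2·d*, i.e. d* ≥ 6.96.
Low-fitness type (on-path payoff 34.9) won't mimic when 34.9 ≥ 74.2 − 9.2·d*, i.e. d* ≥ 4.27.
Both must hold, so d* = max(4.27, 6.96) = 6.96. The mid-fitness type's constraint binds.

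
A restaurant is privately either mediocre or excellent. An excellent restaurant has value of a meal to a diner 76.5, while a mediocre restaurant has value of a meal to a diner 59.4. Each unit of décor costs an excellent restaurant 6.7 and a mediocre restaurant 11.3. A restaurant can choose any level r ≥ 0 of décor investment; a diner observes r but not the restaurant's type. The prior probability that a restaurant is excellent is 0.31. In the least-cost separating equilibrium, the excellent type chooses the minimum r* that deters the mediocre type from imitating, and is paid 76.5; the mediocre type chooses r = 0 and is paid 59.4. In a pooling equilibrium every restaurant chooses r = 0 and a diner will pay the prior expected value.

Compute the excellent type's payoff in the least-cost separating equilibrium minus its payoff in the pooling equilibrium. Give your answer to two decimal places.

1.66

Least-cost separating signal: r* solves 59.4 = 76.5 − 11.3·r*, so r* = (76.5 − 59.4)/11.3 ≈ 1.5133.
Excellent type's separating payoff: 76.5 − 6.7 × r* = 76.5 − 6.7 × (76.5 − 59.4)/11.3 = 76.5 − 114.57/11.3 ≈ 66.3611.
Pooling payoff: 0.31 × 76.5 + 0.69 × 59.4 = 64.701.
Difference: 66.3611 − 64.701 = 1.6601, i.e. 1.66 to two decimal places.
The excellent type prefers to separate.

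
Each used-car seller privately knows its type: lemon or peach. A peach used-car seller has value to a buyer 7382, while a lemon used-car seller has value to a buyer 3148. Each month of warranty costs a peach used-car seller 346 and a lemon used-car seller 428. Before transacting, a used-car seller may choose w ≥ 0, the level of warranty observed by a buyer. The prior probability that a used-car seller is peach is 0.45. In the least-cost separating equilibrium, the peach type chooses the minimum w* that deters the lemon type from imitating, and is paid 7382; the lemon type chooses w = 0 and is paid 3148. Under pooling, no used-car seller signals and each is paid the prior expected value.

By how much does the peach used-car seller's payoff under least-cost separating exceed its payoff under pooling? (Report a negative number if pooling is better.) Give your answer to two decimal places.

-1094.11

Least-cost separating signal: w* solves 3148 = 7382 − 428·w*, so w* = (7382 − 3148)/428 ≈ 9.8925.
Peach type's separating payoff: 7382 − 346 × w* = 7382 − 346 × (7382 − 3148)/428 = 7382 − 1464964/428 ≈ 3959.1869.
Pooling payoff: 0.45 × 7382 + 0.55 × 3148 = 5053.3.
Difference: 3959.1869 − 5053.3 = -1094.1131, i.e. -1094.11 to two decimal places.
The peach type would prefer the pooling outcome.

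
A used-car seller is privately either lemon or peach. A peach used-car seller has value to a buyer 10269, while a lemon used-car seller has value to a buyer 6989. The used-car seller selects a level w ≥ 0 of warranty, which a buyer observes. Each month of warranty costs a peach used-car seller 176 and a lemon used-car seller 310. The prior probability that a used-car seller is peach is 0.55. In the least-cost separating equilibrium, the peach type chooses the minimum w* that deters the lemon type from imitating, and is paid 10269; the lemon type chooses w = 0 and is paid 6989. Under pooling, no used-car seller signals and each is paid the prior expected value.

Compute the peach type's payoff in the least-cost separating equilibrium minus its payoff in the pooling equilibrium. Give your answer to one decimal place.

Least-cost separating signal: w* solves 6989 = 10269 − 310·w*, so w* = (10269 − 6989)/310 ≈ 10.5806.
Peach type's separating payoff: 10269 − 176 × w* = 10269 − 176 × (10269 − 6989)/310 = 10269 − 577280/310 ≈ 8406.806.
Pooling payoff: 0.55 × 10269 + 0.45 × 6989 = 8793.
Difference: 8406.806 − 8793 = -386.194, i.e. -386.2 to one decimal place.
The peach type would prefer the pooling outcome.

-386.2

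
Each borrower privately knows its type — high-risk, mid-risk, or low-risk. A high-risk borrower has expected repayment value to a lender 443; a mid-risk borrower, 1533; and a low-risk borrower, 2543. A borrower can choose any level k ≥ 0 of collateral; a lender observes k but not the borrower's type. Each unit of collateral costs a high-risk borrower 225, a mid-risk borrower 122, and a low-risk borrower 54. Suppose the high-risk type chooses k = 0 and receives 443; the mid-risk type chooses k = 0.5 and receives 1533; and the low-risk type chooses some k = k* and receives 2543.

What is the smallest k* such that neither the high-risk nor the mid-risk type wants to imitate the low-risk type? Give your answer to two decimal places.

Mid-risk type (on-path payoff 1533 − 122×0.5 = 1472) won't mimic when 1472 ≥ 2543 − 122·k*, i.e. k* ≥ 8.78.
High-risk type (on-path payoff 443) won't mimic when 443 ≥ 2543 − 225·k*, i.e. k* ≥ 9.33.
Both must hold, so k* = max(9.33, 8.78) = 9.33. The high-risk type's constraint binds.

9.33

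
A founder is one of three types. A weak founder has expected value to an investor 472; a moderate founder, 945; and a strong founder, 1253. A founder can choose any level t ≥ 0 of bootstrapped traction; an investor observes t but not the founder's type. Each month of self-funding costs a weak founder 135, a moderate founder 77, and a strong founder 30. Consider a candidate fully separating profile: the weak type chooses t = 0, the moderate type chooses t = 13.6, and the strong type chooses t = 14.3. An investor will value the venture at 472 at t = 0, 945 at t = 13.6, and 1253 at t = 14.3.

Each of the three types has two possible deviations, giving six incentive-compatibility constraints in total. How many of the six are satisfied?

Moderate (own payoff 945 − 77×13.6 = -102.2): to t=0 gives 472 → profitable ✗; to t=14.3 gives 1253 − 77×14.3 = 151.9 → profitable ✗.
Strong (own payoff 1253 − 30×14.3 = 824): to t=0 gives 472 → no gain ✓; to t=13.6 gives 945 − 30×13.6 = 537 → no gain ✓.
Weak (own payoff 472): to t=13.6 gives 945 − 135×13.6 = -891 → no gain ✓; to t=14.3 gives 1253 − 135×14.3 = -677.5 → no gain ✓.
4 of the 6 constraints hold; not an equilibrium.

4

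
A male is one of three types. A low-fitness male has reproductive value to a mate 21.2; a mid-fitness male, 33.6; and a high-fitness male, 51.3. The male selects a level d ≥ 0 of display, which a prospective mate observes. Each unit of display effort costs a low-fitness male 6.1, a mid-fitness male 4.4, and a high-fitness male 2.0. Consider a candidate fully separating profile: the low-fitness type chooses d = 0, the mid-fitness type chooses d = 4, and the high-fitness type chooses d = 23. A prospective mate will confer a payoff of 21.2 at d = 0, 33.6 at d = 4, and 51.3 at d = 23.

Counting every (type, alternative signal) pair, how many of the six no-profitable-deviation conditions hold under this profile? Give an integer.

3

Low-fitness (own payoff 21.2): to d=4 gives 33.6 − 6.1×4 = 9.2 → no gain ✓; to d=23 gives 51.3 − 6.1×23 = -89 → no gain ✓.
Mid-fitness (own payoff 33.6 − 4.4×4 = 16): to d=0 gives 21.2 → profitable ✗; to d=23 gives 51.3 − 4.4×23 = -49.9 → no gain ✓.
High-fitness (own payoff 51.3 − 2.0×23 = 5.3): to d=0 gives 21.2 → profitable ✗; to d=4 gives 33.6 − 2.0×4 = 25.6 → profitable ✗.
3 of the 6 constraints hold; not an equilibrium.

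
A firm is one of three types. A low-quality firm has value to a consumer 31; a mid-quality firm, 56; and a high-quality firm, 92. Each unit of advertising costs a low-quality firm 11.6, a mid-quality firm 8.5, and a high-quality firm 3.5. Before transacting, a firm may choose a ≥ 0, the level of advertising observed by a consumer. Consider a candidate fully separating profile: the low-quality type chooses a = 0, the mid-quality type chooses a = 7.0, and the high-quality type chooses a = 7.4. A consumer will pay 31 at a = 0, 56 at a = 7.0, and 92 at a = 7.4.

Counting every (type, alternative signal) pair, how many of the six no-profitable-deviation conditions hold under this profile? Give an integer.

4

Mid-quality (own payoff 56 − 8.5×7.0 = -3.5): to a=0 gives 31 → profitable ✗; to a=7.4 gives 92 − 8.5×7.4 = 29.1 → profitable ✗.
Low-quality (own payoff 31): to a=7.0 gives 56 − 11.6×7.0 = -25.2 → no gain ✓; to a=7.4 gives 92 − 11.6×7.4 = 6.16 → no gain ✓.
High-quality (own payoff 92 − 3.5×7.4 = 66.1): to a=0 gives 31 → no gain ✓; to a=7.0 gives 56 − 3.5×7.0 = 31.5 → no gain ✓.
4 of the 6 constraints hold; not an equilibrium.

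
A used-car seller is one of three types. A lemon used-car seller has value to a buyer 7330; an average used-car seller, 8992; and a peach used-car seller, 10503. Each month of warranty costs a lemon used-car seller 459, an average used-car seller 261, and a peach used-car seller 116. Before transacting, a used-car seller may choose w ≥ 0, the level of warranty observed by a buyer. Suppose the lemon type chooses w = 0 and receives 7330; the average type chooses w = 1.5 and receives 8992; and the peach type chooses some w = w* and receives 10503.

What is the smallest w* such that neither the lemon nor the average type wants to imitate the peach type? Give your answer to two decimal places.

Average type (on-path payoff 8992 − 261×1.5 = 8600.5) won't mimic when 8600.5 ≥ 10503 − 261·w*, i.e. w* ≥ 7.29.
Lemon type (on-path payoff 7330) won't mimic when 7330 ≥ 10503 − 459·w*, i.e. w* ≥ 6.91.
Both must hold, so w* = max(6.91, 7.29) = 7.29. The average type's constraint binds.

7.29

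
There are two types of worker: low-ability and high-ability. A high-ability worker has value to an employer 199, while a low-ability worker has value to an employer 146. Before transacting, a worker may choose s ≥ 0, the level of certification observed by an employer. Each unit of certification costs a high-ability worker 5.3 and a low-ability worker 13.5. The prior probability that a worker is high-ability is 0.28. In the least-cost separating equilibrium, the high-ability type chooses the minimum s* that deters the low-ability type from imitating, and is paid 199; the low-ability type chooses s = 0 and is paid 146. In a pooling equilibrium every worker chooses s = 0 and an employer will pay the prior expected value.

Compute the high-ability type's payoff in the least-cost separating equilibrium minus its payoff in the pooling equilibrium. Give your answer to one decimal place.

Least-cost separating signal: s* solves 146 = 199 − 13.5·s*, so s* = (199 − 146)/13.5 ≈ 3.9259.
High-ability type's separating payoff: 199 − 5.3 × s* = 199 − 5.3 × (199 − 146)/13.5 = 199 − 280.9/13.5 ≈ 178.193.
Pooling payoff: 0.28 × 199 + 0.72 × 146 = 160.84.
Difference: 178.193 − 160.84 = 17.353, i.e. 17.4 to one decimal place.
The high-ability type prefers to separate.

17.4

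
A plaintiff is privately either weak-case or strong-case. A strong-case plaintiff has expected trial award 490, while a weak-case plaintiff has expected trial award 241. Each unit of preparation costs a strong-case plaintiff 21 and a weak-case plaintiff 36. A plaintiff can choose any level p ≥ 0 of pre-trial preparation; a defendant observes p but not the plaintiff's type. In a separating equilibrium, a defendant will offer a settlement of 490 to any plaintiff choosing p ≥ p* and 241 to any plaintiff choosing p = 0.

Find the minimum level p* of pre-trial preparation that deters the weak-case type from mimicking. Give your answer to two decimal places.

6.92

A weak-case plaintiff choosing p = 0 receives 241.
Imitating at p* instead would pay 490 at cost 36·p*, netting 490 − 36·p*.
Indifference: 241 = 490 − 36·p*, so p* = (490 − 241) / 36 ≈ 6.92.
This is the weak-case type's binding incentive-compatibility constraint; any p ≥ 6.92 sustains separation on that side.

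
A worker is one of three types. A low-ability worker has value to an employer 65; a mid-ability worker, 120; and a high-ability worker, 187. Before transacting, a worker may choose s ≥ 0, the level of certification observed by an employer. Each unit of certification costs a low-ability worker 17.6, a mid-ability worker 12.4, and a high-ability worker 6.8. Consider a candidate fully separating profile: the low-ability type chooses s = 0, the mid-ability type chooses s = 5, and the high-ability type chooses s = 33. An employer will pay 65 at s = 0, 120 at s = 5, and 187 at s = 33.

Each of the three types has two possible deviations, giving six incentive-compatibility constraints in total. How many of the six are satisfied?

3

High-ability (own payoff 187 − 6.8×33 = -37.4): to s=0 gives 65 → profitable ✗; to s=5 gives 120 − 6.8×5 = 86 → profitable ✗.
Low-ability (own payoff 65): to s=5 gives 120 − 17.6×5 = 32 → no gain ✓; to s=33 gives 187 − 17.6×33 = -393.8 → no gain ✓.
Mid-ability (own payoff 120 − 12.4×5 = 58): to s=0 gives 65 → profitable ✗; to s=33 gives 187 − 12.4×33 = -222.2 → no gain ✓.
3 of the 6 constraints hold; not an equilibrium.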